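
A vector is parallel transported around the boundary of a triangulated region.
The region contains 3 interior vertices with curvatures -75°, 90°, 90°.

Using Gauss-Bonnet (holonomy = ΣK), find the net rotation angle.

Holonomy = total enclosed curvature = (-75°) + 90° + 90° = 105°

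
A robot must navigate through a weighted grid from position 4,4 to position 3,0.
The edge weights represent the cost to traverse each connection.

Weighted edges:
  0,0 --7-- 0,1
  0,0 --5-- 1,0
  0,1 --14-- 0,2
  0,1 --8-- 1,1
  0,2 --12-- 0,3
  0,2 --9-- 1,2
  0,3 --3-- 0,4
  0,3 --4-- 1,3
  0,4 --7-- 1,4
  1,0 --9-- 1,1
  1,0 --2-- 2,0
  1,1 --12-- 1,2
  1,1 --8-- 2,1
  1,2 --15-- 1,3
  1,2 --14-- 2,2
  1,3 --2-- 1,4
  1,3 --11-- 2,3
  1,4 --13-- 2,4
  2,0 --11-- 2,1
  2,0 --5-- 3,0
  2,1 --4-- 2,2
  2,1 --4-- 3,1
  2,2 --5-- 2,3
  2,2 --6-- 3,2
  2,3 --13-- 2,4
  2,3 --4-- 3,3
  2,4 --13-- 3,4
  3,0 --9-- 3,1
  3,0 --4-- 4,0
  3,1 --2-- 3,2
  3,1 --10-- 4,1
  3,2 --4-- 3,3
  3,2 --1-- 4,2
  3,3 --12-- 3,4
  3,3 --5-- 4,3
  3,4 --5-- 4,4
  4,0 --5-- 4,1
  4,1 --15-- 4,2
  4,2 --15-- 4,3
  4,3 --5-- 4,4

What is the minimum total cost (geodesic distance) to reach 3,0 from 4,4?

Shortest path: 4,4 → 4,3 → 3,3 → 3,2 → 3,1 → 3,0, total weight = 25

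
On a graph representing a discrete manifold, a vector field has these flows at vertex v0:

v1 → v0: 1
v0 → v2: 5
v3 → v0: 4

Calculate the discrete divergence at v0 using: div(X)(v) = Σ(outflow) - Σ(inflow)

Divergence = sum of outgoing flows = (-1) + 5 + (-4) = 0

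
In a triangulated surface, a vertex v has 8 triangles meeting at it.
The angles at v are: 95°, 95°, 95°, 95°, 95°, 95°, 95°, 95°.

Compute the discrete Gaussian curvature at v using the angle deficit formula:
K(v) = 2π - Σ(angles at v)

Sum of angles = 760°. K = 360° - 760° = -400° = -20π/9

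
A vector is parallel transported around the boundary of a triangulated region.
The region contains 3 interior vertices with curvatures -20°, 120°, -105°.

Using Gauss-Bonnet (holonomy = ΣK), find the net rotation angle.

Holonomy = total enclosed curvature = (-20°) + 120° + (-105°) = -5°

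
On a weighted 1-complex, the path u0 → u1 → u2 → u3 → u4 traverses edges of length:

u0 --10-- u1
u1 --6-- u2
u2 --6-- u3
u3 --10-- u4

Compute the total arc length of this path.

Arc length = 10 + 6 + 6 + 10 = 32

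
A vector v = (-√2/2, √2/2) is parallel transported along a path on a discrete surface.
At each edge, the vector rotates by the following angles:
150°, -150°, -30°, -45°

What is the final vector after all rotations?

Total rotation: 150° + (-150°) + (-30°) + (-45°) = -75°. Final vector: (0.5000, 0.8660)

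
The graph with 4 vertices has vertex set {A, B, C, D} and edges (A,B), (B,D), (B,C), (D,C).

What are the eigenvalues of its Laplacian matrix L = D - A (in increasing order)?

Degrees: deg(A) = 1, deg(B) = 3, deg(C) = 2, deg(D) = 2.
L = D − A with rows/columns ordered (A, B, C, D):
  [ 1, -1,  0,  0]
  [-1,  3, -1, -1]
  [ 0, -1,  2, -1]
  [ 0, -1, -1,  2]
Characteristic polynomial: det(λI − L) = λ(λ − 1)(λ − 3)(λ − 4).
Roots: λ = 0; (λ − 1) = 0 ⇒ λ = 1; (λ − 3) = 0 ⇒ λ = 3; (λ − 4) = 0 ⇒ λ = 4.
(Check: the roots sum (with multiplicity) to 8, matching trace L = Σdeg = 2·4 = 8.)
Laplacian eigenvalues (increasing order): [0.0, 1.0, 3.0, 4.0]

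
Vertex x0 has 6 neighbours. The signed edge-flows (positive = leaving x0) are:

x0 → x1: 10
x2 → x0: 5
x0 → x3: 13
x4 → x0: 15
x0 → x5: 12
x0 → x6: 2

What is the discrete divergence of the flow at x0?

Divergence = sum of outgoing flows = 10 + (-5) + 13 + (-15) + 12 + 2 = 17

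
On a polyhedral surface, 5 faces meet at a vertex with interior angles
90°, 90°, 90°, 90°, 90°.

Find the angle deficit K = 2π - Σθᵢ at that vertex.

Sum of angles = 450°. K = 360° - 450° = -90° = -π/2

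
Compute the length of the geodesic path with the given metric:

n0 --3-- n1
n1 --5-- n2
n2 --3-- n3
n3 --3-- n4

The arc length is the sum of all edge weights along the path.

Arc length = 3 + 5 + 3 + 3 = 14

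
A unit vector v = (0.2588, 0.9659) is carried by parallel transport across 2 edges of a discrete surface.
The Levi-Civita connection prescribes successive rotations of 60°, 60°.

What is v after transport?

Total rotation: 60° + 60° = 120°. Final vector: (-0.9659, -0.2588)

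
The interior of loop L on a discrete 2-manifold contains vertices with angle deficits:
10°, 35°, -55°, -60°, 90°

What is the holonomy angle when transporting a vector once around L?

Holonomy = total enclosed curvature = 10° + 35° + (-55°) + (-60°) + 90° = 20°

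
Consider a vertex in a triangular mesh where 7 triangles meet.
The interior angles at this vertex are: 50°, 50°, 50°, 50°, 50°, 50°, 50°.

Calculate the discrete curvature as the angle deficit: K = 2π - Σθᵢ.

Sum of angles = 350°. K = 360° - 350° = 10°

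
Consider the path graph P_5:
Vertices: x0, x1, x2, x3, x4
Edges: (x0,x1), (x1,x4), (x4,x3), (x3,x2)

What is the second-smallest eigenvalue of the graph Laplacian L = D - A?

The path graph P_n has Laplacian eigenvalues λ_k = 2 − 2cos(kπ/n), k = 0, 1, …, n−1. Here n = 5:
k=0: 2 − 2cos(0) = 0.0; k=1: 2 − 2cos(π/5) = 0.382; k=2: 2 − 2cos(2π/5) = 1.382; k=3: 2 − 2cos(3π/5) = 2.618; k=4: 2 − 2cos(4π/5) = 3.618.
Laplacian eigenvalues: [0.0, 0.382, 1.382, 2.618, 3.618]. Algebraic connectivity (smallest non-zero eigenvalue) = 0.382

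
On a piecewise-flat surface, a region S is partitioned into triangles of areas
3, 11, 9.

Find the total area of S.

3 + 11 + 9 = 23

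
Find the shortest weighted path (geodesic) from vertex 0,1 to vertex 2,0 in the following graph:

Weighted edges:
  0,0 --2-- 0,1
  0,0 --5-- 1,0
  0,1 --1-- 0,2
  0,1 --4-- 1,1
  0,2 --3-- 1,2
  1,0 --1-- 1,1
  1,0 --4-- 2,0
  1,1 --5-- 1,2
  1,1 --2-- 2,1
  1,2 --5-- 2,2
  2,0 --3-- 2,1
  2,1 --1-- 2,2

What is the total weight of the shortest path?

Shortest path: 0,1 → 1,1 → 1,0 → 2,0, total weight = 9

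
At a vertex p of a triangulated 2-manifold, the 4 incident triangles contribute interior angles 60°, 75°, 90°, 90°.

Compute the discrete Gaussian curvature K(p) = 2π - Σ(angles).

Sum of angles = 315°. K = 360° - 315° = 45° = π/4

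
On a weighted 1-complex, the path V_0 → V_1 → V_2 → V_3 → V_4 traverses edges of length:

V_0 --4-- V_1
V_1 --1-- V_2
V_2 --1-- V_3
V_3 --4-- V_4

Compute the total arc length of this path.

Arc length = 4 + 1 + 1 + 4 = 10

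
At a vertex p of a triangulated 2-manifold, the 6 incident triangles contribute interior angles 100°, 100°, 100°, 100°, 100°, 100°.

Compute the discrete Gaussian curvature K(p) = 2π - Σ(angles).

Sum of angles = 600°. K = 360° - 600° = -240° = -4π/3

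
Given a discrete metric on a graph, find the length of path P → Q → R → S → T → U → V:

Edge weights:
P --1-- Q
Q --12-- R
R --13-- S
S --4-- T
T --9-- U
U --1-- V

Arc length = 1 + 12 + 13 + 4 + 9 + 1 = 40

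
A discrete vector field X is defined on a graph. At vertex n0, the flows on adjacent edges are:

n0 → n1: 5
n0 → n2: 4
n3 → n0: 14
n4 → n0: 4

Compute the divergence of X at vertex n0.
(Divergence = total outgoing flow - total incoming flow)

Divergence = sum of outgoing flows = 5 + 4 + (-14) + (-4) = -9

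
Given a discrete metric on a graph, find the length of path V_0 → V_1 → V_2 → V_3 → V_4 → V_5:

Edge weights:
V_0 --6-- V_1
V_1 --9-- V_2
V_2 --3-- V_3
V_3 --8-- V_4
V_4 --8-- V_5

Arc length = 6 + 9 + 3 + 8 + 8 = 34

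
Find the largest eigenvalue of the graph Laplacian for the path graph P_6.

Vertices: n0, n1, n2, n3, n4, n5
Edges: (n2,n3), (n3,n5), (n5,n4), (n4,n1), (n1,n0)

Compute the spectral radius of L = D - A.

The path graph P_n has Laplacian eigenvalues λ_k = 2 − 2cos(kπ/n), k = 0, 1, …, n−1. Here n = 6:
k=0: 2 − 2cos(0) = 0.0; k=1: 2 − 2cos(π/6) = 0.2679; k=2: 2 − 2cos(π/3) = 1.0; k=3: 2 − 2cos(π/2) = 2.0; k=4: 2 − 2cos(2π/3) = 3.0; k=5: 2 − 2cos(5π/6) = 3.7321.
Laplacian eigenvalues: [0.0, 0.2679, 1.0, 2.0, 3.0, 3.7321]. Largest eigenvalue (spectral radius) = 3.7321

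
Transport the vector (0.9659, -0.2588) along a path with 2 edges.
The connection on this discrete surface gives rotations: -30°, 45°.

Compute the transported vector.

Total rotation: (-30°) + 45° = 15°. Final vector: (1, 0)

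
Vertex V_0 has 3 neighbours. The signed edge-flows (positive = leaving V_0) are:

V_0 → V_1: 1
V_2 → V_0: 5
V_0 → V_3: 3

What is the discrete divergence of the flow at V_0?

Divergence = sum of outgoing flows = 1 + (-5) + 3 = -1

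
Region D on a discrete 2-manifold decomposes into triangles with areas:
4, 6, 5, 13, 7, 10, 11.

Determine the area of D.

4 + 6 + 5 + 13 + 7 + 10 + 11 = 56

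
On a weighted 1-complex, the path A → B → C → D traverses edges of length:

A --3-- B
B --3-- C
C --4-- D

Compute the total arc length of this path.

Arc length = 3 + 3 + 4 = 10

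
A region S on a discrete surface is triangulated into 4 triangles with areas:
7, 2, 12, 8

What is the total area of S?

7 + 2 + 12 + 8 = 29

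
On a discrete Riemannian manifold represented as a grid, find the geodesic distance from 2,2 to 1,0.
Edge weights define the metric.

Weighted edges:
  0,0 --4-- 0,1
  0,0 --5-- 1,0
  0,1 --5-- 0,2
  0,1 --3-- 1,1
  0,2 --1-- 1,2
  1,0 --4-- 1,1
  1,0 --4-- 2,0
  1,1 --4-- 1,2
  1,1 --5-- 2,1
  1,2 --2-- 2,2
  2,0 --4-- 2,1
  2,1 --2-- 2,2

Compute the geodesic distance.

Shortest path: 2,2 → 1,2 → 1,1 → 1,0, total weight = 10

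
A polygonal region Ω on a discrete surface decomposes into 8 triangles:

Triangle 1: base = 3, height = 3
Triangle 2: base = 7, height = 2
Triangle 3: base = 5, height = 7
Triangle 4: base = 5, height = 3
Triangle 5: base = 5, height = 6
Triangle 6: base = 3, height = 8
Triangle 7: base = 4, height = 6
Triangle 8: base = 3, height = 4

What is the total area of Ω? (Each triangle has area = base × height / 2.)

(1/2)×3×3 + (1/2)×7×2 + (1/2)×5×7 + (1/2)×5×3 + (1/2)×5×6 + (1/2)×3×8 + (1/2)×4×6 + (1/2)×3×4 = 81.5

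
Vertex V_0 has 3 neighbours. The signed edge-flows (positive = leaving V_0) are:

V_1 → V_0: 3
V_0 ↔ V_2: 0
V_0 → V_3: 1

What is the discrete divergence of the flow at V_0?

Divergence = sum of outgoing flows = (-3) + 0 + 1 = -2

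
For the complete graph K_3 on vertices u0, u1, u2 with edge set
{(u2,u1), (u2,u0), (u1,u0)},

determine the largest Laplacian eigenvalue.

For the complete graph K_n, L = nI − J (J = all-ones matrix). J has eigenvalues n (once, eigenvector 𝟙) and 0 (multiplicity n−1), so L has eigenvalues 0 (once) and n (multiplicity n−1). Here n = 3: eigenvalue 0 once and 3 with multiplicity 2.
Laplacian eigenvalues: [0.0, 3.0, 3.0]. Largest eigenvalue (spectral radius) = 3.0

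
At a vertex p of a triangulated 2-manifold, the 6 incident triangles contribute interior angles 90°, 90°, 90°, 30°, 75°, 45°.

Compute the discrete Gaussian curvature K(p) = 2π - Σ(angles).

Sum of angles = 420°. K = 360° - 420° = -60° = -π/3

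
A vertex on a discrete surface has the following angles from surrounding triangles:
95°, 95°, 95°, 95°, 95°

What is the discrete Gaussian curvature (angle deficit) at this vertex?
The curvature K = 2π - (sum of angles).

Sum of angles = 475°. K = 360° - 475° = -115°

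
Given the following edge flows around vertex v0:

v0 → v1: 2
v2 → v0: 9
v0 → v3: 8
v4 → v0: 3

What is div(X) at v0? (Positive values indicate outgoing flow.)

Divergence = sum of outgoing flows = 2 + (-9) + 8 + (-3) = -2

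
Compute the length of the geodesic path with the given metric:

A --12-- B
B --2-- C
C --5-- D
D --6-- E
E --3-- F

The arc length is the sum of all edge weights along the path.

Arc length = 12 + 2 + 5 + 6 + 3 = 28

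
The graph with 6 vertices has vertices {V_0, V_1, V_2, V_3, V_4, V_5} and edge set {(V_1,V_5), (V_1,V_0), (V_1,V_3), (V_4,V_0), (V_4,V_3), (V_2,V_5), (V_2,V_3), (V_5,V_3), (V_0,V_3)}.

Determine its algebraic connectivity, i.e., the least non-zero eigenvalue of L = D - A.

Degrees: deg(V_0) = 3, deg(V_1) = 3, deg(V_2) = 2, deg(V_3) = 5, deg(V_4) = 2, deg(V_5) = 3.
L = D − A with rows/columns ordered (V_0, V_1, V_2, V_3, V_4, V_5):
  [ 3, -1,  0, -1, -1,  0]
  [-1,  3,  0, -1,  0, -1]
  [ 0,  0,  2, -1,  0, -1]
  [-1, -1, -1,  5, -1, -1]
  [-1,  0,  0, -1,  2,  0]
  [ 0, -1, -1, -1,  0,  3]
Characteristic polynomial: det(λI − L) = λ(λ² − 5λ + 5)(λ² − 7λ + 11)(λ − 6).
Roots: λ = 0; (λ² − 5λ + 5) = 0 ⇒ λ = (5 ± √5)/2 ≈ 1.382, 3.618; (λ² − 7λ + 11) = 0 ⇒ λ = (7 ± √5)/2 ≈ 2.382, 4.618; (λ − 6) = 0 ⇒ λ = 6.
(Check: the roots sum (with multiplicity) to 18, matching trace L = Σdeg = 2·9 = 18.)
Laplacian eigenvalues: [0.0, 1.382, 2.382, 3.618, 4.618, 6.0]. Algebraic connectivity (smallest non-zero eigenvalue) = 1.382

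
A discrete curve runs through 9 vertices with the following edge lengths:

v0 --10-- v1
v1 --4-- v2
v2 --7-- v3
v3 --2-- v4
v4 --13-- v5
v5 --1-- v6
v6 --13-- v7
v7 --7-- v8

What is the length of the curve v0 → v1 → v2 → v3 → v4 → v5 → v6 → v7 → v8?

Arc length = 10 + 4 + 7 + 2 + 13 + 1 + 13 + 7 = 57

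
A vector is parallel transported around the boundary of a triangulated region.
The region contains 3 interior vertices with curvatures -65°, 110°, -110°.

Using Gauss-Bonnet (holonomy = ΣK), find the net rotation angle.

Holonomy = total enclosed curvature = (-65°) + 110° + (-110°) = -65°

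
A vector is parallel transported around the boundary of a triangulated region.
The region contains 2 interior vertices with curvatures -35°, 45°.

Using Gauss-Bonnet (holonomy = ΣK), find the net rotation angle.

Holonomy = total enclosed curvature = (-35°) + 45° = 10°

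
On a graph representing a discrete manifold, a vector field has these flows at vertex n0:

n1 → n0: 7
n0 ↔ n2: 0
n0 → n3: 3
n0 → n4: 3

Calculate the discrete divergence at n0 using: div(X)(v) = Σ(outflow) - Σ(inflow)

Divergence = sum of outgoing flows = (-7) + 0 + 3 + 3 = -1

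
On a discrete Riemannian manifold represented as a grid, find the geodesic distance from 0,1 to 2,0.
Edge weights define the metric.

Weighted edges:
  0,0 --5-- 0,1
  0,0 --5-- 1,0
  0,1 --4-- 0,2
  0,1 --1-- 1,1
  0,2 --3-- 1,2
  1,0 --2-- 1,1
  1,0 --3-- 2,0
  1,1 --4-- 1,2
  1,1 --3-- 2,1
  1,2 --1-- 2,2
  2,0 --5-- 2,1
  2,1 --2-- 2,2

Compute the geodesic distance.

Shortest path: 0,1 → 1,1 → 1,0 → 2,0, total weight = 6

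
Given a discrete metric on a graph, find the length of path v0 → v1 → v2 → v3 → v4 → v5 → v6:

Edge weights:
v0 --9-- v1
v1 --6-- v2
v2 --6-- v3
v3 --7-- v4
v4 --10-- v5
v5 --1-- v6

Arc length = 9 + 6 + 6 + 7 + 10 + 1 = 39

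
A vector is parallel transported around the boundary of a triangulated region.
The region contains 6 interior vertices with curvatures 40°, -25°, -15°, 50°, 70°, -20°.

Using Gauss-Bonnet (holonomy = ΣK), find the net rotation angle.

Holonomy = total enclosed curvature = 40° + (-25°) + (-15°) + 50° + 70° + (-20°) = 100°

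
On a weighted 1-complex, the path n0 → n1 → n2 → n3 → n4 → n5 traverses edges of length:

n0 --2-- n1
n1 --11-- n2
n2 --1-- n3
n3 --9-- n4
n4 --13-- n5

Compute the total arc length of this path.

Arc length = 2 + 11 + 1 + 9 + 13 = 36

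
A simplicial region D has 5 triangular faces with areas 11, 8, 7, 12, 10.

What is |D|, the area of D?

11 + 8 + 7 + 12 + 10 = 48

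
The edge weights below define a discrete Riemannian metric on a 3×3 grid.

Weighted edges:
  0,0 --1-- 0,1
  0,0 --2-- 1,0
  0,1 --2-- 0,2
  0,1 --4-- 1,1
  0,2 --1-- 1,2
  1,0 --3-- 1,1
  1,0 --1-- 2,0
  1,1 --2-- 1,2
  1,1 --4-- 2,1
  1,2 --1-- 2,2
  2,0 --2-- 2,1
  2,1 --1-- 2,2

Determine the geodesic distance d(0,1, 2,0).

Shortest path: 0,1 → 0,0 → 1,0 → 2,0, total weight = 4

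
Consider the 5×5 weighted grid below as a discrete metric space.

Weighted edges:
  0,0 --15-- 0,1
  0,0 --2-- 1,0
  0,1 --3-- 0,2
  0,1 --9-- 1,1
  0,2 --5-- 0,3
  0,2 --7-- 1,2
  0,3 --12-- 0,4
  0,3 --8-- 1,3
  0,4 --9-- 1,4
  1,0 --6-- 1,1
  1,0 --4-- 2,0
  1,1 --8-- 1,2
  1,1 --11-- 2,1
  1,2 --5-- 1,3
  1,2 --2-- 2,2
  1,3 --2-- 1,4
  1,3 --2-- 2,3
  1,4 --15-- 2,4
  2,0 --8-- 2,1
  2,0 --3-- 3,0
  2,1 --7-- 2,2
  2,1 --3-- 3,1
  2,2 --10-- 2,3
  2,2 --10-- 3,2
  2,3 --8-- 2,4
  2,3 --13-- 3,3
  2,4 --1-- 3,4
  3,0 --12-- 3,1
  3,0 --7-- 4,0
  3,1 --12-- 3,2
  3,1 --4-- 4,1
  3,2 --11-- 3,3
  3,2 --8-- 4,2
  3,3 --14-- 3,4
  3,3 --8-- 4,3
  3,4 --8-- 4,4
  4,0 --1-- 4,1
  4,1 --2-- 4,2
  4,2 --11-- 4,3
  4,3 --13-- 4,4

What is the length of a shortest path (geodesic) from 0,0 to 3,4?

Shortest path: 0,0 → 1,0 → 1,1 → 1,2 → 1,3 → 2,3 → 2,4 → 3,4, total weight = 32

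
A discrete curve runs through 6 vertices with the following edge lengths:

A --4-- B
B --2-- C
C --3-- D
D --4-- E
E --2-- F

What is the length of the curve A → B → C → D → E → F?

Arc length = 4 + 2 + 3 + 4 + 2 = 15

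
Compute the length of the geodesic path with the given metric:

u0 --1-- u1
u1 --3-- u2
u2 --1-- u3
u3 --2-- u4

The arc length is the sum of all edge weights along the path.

Arc length = 1 + 3 + 1 + 2 = 7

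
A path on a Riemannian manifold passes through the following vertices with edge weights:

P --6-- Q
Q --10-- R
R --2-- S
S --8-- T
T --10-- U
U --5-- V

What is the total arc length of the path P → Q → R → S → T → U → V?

Arc length = 6 + 10 + 2 + 8 + 10 + 5 = 41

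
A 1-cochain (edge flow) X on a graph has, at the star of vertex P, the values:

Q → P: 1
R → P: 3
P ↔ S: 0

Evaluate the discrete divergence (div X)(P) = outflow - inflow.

Divergence = sum of outgoing flows = (-1) + (-3) + 0 = -4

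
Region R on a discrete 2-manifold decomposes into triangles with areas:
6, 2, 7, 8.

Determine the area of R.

6 + 2 + 7 + 8 = 23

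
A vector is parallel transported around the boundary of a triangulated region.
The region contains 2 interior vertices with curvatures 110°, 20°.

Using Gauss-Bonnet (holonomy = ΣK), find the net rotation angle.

Holonomy = total enclosed curvature = 110° + 20° = 130°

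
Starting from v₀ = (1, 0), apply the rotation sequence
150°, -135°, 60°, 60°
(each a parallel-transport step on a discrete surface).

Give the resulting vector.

Total rotation: 150° + (-135°) + 60° + 60° = 135°. Final vector: (-0.7071, 0.7071)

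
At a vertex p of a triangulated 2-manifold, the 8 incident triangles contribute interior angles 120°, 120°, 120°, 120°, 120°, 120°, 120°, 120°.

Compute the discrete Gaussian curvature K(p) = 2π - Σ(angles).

Sum of angles = 960°. K = 360° - 960° = -600°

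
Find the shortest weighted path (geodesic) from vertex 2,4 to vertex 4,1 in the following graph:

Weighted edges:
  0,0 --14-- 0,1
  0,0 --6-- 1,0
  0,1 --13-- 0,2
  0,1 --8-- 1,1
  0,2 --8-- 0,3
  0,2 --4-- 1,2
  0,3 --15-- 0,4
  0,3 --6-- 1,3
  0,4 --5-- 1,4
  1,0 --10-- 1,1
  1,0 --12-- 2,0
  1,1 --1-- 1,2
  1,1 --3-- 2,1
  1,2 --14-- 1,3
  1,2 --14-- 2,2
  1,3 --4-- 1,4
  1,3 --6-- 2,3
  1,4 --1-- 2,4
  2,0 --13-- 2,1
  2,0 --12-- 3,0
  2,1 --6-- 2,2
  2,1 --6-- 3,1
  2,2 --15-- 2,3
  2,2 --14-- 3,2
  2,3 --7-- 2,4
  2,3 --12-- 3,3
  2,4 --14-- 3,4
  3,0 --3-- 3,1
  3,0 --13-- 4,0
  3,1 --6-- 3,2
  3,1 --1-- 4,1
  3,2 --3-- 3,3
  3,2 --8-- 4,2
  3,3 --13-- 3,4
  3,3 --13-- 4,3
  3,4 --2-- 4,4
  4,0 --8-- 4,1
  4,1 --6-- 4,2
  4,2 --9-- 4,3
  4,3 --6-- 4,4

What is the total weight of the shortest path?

Shortest path: 2,4 → 2,3 → 3,3 → 3,2 → 3,1 → 4,1, total weight = 29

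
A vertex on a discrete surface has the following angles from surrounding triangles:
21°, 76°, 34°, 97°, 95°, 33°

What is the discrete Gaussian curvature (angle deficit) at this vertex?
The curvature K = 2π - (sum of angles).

Sum of angles = 356°. K = 360° - 356° = 4° = π/45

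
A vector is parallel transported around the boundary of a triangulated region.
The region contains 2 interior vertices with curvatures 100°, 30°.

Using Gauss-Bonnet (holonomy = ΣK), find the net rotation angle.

Holonomy = total enclosed curvature = 100° + 30° = 130°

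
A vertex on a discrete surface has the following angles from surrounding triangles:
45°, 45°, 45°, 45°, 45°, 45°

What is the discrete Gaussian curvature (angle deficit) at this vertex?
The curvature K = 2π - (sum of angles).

Sum of angles = 270°. K = 360° - 270° = 90° = π/2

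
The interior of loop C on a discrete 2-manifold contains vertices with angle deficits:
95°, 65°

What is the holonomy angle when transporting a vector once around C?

Holonomy = total enclosed curvature = 95° + 65° = 160°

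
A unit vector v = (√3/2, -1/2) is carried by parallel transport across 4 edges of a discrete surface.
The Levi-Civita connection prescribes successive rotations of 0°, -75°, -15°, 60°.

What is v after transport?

Total rotation: 0° + (-75°) + (-15°) + 60° = -30°. Final vector: (0.5000, -0.8660)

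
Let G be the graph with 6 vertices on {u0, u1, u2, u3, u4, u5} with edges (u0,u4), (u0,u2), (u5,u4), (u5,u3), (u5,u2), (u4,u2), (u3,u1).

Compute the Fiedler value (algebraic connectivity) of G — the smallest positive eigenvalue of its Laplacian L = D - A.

Degrees: deg(u0) = 2, deg(u1) = 1, deg(u2) = 3, deg(u3) = 2, deg(u4) = 3, deg(u5) = 3.
L = D − A with rows/columns ordered (u0, u1, u2, u3, u4, u5):
  [ 2,  0, -1,  0, -1,  0]
  [ 0,  1,  0, -1,  0,  0]
  [-1,  0,  3,  0, -1, -1]
  [ 0, -1,  0,  2,  0, -1]
  [-1,  0, -1,  0,  3, -1]
  [ 0,  0, -1, -1, -1,  3]
Characteristic polynomial: det(λI − L) = λ(λ² − 5λ + 2)(λ − 2)(λ − 3)(λ − 4).
Roots: λ = 0; (λ² − 5λ + 2) = 0 ⇒ λ = (5 ± √17)/2 ≈ 0.4384, 4.5616; (λ − 2) = 0 ⇒ λ = 2; (λ − 3) = 0 ⇒ λ = 3; (λ − 4) = 0 ⇒ λ = 4.
(Check: the roots sum (with multiplicity) to 14, matching trace L = Σdeg = 2·7 = 14.)
Laplacian eigenvalues: [0.0, 0.4384, 2.0, 3.0, 4.0, 4.5616]. Algebraic connectivity (smallest non-zero eigenvalue) = 0.4384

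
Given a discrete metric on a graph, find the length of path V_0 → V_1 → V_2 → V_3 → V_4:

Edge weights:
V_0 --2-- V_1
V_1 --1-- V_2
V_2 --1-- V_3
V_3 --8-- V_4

Arc length = 2 + 1 + 1 + 8 = 12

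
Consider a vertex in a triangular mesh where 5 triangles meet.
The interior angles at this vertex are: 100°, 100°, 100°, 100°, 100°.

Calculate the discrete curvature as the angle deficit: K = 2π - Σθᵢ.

Sum of angles = 500°. K = 360° - 500° = -140° = -7π/9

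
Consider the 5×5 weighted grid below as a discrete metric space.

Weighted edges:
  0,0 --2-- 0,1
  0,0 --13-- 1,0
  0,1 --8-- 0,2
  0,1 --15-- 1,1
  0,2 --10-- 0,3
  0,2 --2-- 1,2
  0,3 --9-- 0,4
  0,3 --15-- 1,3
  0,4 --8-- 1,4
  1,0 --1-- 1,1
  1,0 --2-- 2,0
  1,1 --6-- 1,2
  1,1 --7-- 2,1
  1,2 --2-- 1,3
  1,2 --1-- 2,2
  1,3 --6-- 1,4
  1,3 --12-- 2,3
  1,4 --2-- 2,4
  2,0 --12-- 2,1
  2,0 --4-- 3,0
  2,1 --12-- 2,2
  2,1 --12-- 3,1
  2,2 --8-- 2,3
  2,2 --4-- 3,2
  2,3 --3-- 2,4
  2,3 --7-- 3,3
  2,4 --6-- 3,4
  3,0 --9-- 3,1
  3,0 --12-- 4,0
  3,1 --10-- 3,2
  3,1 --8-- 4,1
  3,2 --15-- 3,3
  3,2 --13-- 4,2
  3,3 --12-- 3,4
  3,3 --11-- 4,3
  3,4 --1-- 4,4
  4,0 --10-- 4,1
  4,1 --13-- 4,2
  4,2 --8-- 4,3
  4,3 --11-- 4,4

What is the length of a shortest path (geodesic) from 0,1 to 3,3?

Shortest path: 0,1 → 0,2 → 1,2 → 2,2 → 2,3 → 3,3, total weight = 26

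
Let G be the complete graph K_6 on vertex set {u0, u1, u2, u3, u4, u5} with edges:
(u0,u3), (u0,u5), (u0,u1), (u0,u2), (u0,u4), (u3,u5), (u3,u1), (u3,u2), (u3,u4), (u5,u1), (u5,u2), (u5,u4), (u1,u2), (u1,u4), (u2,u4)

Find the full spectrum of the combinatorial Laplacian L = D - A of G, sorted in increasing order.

For the complete graph K_n, L = nI − J (J = all-ones matrix). J has eigenvalues n (once, eigenvector 𝟙) and 0 (multiplicity n−1), so L has eigenvalues 0 (once) and n (multiplicity n−1). Here n = 6: eigenvalue 0 once and 6 with multiplicity 5.
Laplacian eigenvalues (increasing order): [0.0, 6.0, 6.0, 6.0, 6.0, 6.0]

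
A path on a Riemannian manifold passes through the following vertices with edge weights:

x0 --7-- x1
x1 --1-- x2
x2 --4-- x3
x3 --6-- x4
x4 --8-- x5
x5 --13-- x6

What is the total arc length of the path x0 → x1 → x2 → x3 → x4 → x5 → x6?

Arc length = 7 + 1 + 4 + 6 + 8 + 13 = 39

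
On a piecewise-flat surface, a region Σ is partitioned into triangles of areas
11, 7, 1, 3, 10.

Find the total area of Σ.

11 + 7 + 1 + 3 + 10 = 32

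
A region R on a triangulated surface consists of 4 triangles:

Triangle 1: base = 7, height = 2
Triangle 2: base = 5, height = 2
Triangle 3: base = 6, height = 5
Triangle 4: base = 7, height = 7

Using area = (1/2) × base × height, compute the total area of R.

(1/2)×7×2 + (1/2)×5×2 + (1/2)×6×5 + (1/2)×7×7 = 51.5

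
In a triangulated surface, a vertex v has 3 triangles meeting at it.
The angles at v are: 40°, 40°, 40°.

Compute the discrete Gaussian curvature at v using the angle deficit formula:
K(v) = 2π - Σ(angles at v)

Sum of angles = 120°. K = 360° - 120° = 240° = 4π/3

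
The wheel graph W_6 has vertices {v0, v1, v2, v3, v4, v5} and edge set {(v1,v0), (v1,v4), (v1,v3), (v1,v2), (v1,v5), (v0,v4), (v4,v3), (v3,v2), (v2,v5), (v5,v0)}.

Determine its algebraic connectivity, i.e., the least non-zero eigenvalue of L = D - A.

The wheel W_6 is the join K_1 ∨ C_5 (a hub joined to every vertex of a cycle of length 5). For a join G ∨ H (G on p vertices, H on q vertices) the Laplacian spectrum is 0, p+q, the eigenvalues of L(G) other than one 0 each shifted by +q, and the eigenvalues of L(H) other than one 0 each shifted by +p. With G = K_1 (p = 1, nothing left after dropping its 0) and H = C_5 (q = 5, eigenvalues 2 − 2cos(2πk/5), k = 0, …, 4; drop k = 0), the spectrum of W_6 is 0, 6, and 1 + (2 − 2cos(2πk/5)) = 3 − 2cos(2πk/5) for k = 1, …, 4:
k=1: 3 − 2cos(2π/5) = 2.382; k=2: 3 − 2cos(4π/5) = 4.618; k=3: 3 − 2cos(6π/5) = 4.618; k=4: 3 − 2cos(8π/5) = 2.382.
Laplacian eigenvalues: [0.0, 2.382, 2.382, 4.618, 4.618, 6.0]. Algebraic connectivity (smallest non-zero eigenvalue) = 2.382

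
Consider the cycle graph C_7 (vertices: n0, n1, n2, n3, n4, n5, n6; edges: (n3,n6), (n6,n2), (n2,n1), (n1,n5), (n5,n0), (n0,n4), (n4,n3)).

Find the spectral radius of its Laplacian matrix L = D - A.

The cycle graph C_n has Laplacian eigenvalues λ_k = 2 − 2cos(2πk/n), k = 0, 1, …, n−1. Here n = 7:
k=0: 2 − 2cos(0) = 0.0; k=1: 2 − 2cos(2π/7) = 0.753; k=2: 2 − 2cos(4π/7) = 2.445; k=3: 2 − 2cos(6π/7) = 3.8019; k=4: 2 − 2cos(8π/7) = 3.8019; k=5: 2 − 2cos(10π/7) = 2.445; k=6: 2 − 2cos(12π/7) = 0.753.
Laplacian eigenvalues: [0.0, 0.753, 0.753, 2.445, 2.445, 3.8019, 3.8019]. Largest eigenvalue (spectral radius) = 3.8019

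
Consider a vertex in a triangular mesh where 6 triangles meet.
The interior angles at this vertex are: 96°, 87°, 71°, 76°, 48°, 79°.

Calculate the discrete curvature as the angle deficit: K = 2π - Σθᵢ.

Sum of angles = 457°. K = 360° - 457° = -97° = -97π/180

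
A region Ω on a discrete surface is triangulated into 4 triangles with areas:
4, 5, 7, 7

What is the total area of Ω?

4 + 5 + 7 + 7 = 23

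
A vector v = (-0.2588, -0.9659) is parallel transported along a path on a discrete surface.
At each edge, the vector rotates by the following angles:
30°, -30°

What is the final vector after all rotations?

Total rotation: 30° + (-30°) = 0°. Final vector: (-0.2588, -0.9659)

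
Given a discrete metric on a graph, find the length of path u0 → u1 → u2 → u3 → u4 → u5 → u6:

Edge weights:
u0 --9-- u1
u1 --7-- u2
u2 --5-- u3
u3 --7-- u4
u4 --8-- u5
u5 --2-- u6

Arc length = 9 + 7 + 5 + 7 + 8 + 2 = 38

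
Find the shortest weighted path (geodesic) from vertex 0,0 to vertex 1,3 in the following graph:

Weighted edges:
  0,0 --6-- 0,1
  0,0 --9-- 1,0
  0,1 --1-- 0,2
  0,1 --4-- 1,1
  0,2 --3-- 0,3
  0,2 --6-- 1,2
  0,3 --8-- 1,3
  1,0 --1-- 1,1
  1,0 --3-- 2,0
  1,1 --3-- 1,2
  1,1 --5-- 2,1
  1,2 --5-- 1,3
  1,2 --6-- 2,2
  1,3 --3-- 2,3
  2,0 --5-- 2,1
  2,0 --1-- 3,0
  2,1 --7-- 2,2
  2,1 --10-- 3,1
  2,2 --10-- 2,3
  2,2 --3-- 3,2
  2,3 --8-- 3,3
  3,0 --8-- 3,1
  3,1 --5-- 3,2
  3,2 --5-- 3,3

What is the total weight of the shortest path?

Shortest path: 0,0 → 0,1 → 0,2 → 0,3 → 1,3, total weight = 18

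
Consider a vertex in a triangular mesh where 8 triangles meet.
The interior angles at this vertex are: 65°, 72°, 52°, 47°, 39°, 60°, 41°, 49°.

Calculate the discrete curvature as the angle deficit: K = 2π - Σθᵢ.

Sum of angles = 425°. K = 360° - 425° = -65° = -13π/36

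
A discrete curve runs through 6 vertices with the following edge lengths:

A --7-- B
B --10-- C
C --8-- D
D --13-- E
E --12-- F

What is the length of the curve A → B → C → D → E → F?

Arc length = 7 + 10 + 8 + 13 + 12 = 50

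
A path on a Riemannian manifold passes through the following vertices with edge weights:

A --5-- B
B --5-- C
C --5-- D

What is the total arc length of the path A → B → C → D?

Arc length = 5 + 5 + 5 = 15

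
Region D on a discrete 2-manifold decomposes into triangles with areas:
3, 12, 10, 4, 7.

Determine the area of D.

3 + 12 + 10 + 4 + 7 = 36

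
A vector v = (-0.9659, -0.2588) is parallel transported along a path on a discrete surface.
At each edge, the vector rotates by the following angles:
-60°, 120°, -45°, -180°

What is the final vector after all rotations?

Total rotation: (-60°) + 120° + (-45°) + (-180°) = -165°. Final vector: (0.8660, 0.5000)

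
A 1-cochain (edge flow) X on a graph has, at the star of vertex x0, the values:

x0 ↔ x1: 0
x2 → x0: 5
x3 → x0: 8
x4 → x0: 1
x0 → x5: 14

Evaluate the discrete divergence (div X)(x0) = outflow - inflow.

Divergence = sum of outgoing flows = 0 + (-5) + (-8) + (-1) + 14 = 0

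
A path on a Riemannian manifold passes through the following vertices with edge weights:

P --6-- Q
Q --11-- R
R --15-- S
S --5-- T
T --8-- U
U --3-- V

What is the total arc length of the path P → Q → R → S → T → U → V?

Arc length = 6 + 11 + 15 + 5 + 8 + 3 = 48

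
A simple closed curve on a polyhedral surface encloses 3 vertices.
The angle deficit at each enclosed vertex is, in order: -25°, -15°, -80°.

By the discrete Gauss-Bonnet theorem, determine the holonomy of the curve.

Holonomy = total enclosed curvature = (-25°) + (-15°) + (-80°) = -120°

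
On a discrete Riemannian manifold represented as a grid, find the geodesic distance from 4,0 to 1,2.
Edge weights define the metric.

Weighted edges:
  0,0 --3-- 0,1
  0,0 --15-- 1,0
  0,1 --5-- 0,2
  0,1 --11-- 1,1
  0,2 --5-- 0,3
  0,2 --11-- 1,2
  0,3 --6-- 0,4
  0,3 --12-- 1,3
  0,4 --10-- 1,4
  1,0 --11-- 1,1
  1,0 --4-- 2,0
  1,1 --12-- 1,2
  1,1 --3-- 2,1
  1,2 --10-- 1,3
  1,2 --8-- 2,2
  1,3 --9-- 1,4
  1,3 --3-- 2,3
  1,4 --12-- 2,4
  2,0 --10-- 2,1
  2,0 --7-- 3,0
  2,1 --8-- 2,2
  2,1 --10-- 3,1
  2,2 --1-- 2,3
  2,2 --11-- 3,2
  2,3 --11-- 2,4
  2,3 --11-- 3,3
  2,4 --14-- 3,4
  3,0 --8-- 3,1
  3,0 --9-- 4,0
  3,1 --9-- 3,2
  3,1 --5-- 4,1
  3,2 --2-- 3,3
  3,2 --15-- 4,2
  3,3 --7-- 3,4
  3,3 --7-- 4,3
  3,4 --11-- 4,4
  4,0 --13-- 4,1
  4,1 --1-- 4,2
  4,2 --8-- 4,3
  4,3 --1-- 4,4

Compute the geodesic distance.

Shortest path: 4,0 → 3,0 → 2,0 → 2,1 → 1,1 → 1,2, total weight = 41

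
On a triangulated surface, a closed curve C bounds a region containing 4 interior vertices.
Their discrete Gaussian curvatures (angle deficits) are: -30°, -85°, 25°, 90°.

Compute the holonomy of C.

Holonomy = total enclosed curvature = (-30°) + (-85°) + 25° + 90° = 0°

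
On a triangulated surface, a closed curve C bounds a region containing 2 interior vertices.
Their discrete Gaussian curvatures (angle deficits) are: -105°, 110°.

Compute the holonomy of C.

Holonomy = total enclosed curvature = (-105°) + 110° = 5°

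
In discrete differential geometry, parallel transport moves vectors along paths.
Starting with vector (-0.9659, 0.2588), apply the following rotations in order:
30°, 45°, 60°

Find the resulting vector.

Total rotation: 30° + 45° + 60° = 135°. Final vector: (0.5000, -0.8660)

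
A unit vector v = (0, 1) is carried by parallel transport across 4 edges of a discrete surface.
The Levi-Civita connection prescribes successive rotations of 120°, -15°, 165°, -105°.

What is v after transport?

Total rotation: 120° + (-15°) + 165° + (-105°) = 165°. Final vector: (-0.2588, -0.9659)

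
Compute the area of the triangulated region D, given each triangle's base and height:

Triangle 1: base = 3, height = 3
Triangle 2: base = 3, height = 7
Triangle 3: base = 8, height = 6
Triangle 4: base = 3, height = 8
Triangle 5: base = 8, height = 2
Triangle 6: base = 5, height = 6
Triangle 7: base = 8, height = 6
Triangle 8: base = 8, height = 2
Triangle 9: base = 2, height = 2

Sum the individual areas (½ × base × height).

(1/2)×3×3 + (1/2)×3×7 + (1/2)×8×6 + (1/2)×3×8 + (1/2)×8×2 + (1/2)×5×6 + (1/2)×8×6 + (1/2)×8×2 + (1/2)×2×2 = 108.0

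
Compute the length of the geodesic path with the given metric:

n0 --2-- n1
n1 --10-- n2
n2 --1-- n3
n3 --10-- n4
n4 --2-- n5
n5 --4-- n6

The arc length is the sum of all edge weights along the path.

Arc length = 2 + 10 + 1 + 10 + 2 + 4 = 29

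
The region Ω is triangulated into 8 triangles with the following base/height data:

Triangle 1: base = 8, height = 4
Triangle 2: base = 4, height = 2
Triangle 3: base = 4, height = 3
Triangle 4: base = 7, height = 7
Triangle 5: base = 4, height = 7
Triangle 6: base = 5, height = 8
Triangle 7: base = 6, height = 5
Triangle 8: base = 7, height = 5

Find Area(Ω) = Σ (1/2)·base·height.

(1/2)×8×4 + (1/2)×4×2 + (1/2)×4×3 + (1/2)×7×7 + (1/2)×4×7 + (1/2)×5×8 + (1/2)×6×5 + (1/2)×7×5 = 117.0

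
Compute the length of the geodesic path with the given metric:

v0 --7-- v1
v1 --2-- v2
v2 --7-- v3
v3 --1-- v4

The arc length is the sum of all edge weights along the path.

Arc length = 7 + 2 + 7 + 1 = 17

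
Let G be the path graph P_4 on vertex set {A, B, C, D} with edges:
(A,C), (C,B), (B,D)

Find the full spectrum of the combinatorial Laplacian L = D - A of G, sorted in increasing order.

The path graph P_n has Laplacian eigenvalues λ_k = 2 − 2cos(kπ/n), k = 0, 1, …, n−1. Here n = 4:
k=0: 2 − 2cos(0) = 0.0; k=1: 2 − 2cos(π/4) = 0.5858; k=2: 2 − 2cos(π/2) = 2.0; k=3: 2 − 2cos(3π/4) = 3.4142.
Laplacian eigenvalues (increasing order): [0.0, 0.5858, 2.0, 3.4142]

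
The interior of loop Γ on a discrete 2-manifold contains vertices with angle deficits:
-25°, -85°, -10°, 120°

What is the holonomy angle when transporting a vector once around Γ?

Holonomy = total enclosed curvature = (-25°) + (-85°) + (-10°) + 120° = 0°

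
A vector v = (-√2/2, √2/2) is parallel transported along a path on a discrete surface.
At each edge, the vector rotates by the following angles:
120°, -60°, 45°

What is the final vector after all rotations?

Total rotation: 120° + (-60°) + 45° = 105°. Final vector: (-0.5000, -0.8660)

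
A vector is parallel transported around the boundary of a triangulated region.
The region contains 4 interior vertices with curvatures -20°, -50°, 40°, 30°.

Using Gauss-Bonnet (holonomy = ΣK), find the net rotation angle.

Holonomy = total enclosed curvature = (-20°) + (-50°) + 40° + 30° = 0°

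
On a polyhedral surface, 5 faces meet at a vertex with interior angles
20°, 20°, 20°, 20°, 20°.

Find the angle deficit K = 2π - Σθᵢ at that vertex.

Sum of angles = 100°. K = 360° - 100° = 260° = 13π/9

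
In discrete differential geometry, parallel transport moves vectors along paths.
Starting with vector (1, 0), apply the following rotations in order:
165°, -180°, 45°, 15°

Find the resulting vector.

Total rotation: 165° + (-180°) + 45° + 15° = 45°. Final vector: (0.7071, 0.7071)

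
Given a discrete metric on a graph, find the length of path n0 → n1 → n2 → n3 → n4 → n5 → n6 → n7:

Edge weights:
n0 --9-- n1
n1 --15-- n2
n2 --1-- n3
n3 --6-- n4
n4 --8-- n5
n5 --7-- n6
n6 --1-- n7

Arc length = 9 + 15 + 1 + 6 + 8 + 7 + 1 = 47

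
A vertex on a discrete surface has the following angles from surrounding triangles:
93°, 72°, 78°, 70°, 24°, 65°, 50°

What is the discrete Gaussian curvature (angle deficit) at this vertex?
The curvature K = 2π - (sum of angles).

Sum of angles = 452°. K = 360° - 452° = -92° = -23π/45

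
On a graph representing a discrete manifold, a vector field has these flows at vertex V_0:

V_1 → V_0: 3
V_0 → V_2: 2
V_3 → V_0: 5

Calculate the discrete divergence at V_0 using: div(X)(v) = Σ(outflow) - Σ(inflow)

Divergence = sum of outgoing flows = (-3) + 2 + (-5) = -6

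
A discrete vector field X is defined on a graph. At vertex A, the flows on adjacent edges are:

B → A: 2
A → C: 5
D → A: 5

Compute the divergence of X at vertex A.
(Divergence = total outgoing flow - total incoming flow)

Divergence = sum of outgoing flows = (-2) + 5 + (-5) = -2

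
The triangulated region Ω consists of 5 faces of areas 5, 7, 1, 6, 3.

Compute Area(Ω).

5 + 7 + 1 + 6 + 3 = 22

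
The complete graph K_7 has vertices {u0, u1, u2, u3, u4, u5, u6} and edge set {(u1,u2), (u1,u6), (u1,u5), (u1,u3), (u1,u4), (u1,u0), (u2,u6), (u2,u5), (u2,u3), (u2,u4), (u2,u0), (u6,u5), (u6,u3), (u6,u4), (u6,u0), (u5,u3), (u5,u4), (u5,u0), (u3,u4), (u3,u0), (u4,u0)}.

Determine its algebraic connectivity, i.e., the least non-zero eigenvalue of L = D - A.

For the complete graph K_n, L = nI − J (J = all-ones matrix). J has eigenvalues n (once, eigenvector 𝟙) and 0 (multiplicity n−1), so L has eigenvalues 0 (once) and n (multiplicity n−1). Here n = 7: eigenvalue 0 once and 7 with multiplicity 6.
Laplacian eigenvalues: [0.0, 7.0, 7.0, 7.0, 7.0, 7.0, 7.0]. Algebraic connectivity (smallest non-zero eigenvalue) = 7.0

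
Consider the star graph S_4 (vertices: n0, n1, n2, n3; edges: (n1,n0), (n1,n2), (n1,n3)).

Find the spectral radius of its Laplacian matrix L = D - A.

The star S_4 is the complete bipartite graph K_{1,3} (one hub of degree 3, 3 leaves of degree 1). The Laplacian spectrum of K_{p,q} is 0, p (multiplicity q−1), q (multiplicity p−1), p+q. With p = 1, q = 3: 0 once, 1 with multiplicity 2, and 4 once. (Check: trace L = sum of degrees = 6 = 2·1 + 4.)
Laplacian eigenvalues: [0.0, 1.0, 1.0, 4.0]. Largest eigenvalue (spectral radius) = 4.0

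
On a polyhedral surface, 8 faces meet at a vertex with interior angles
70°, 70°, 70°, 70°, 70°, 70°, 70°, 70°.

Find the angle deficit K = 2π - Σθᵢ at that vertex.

Sum of angles = 560°. K = 360° - 560° = -200°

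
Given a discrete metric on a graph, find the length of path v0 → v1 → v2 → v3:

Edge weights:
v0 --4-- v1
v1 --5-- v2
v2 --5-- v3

Arc length = 4 + 5 + 5 = 14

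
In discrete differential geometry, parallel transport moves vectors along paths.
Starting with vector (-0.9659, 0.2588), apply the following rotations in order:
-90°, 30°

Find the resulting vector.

Total rotation: (-90°) + 30° = -60°. Final vector: (-0.2588, 0.9659)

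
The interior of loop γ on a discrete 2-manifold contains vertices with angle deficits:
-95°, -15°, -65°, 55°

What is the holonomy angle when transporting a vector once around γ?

Holonomy = total enclosed curvature = (-95°) + (-15°) + (-65°) + 55° = -120°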